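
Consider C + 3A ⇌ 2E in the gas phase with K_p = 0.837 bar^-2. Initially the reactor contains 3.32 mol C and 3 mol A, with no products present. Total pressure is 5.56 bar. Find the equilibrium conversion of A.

Let X = conversion of A (basis 3 mol A); extent of reaction ξ = X.
At extent ξ: n_C = 3.32 − X; n_A = 3 − 3X; n_E = 2X.
Total moles n_T = 6.32 − 2X.
y_i = n_i/n_T, p_i = y_i·P. K_p = p_E^2 / (p_C p_A^3).
This yields a degree-4 equation in X; solving on (0,1), X = 0.703.

X = 0.703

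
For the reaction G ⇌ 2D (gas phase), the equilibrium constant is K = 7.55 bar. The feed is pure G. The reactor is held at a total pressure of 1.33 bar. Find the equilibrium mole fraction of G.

Take 1 mol G as basis and let X be its fractional conversion, so ξ = X.
At extent ξ: n_G = 1 − X; n_D = 2X.
Summing: n_T = 1 + X.
Mole fractions y_i = n_i/n_T; K = p_D^2 / (p_G) with p_i = y_i·P.
Substituting and setting equal to 7.55 bar gives a polynomial in X; the root in (0,1) is X = 0.766.
Then n_G = 0.234, n_T = 1.77, so y_G = 0.133.

y_G = 0.133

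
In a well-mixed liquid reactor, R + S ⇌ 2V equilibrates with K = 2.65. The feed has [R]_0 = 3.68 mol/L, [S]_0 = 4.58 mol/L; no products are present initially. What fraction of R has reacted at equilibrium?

X = 0.498

Let X = conversion of R; extent ξ = 3.68·X mol/L.
Concentrations: [R] = 3.68 − 3.68X; [S] = 4.58 − 3.68X; [V] = 7.36X.
K = [V]^2 / ([R] [S]).
This equals 2.65 at X = 0.498 (the root in 0 < X < 1).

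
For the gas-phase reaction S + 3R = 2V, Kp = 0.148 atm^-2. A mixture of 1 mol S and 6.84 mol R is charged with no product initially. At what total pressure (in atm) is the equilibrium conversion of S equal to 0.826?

Basis: 1 mol S initially; let X = conversion of S. Extent ξ = X.
Moles: n_S = 1 − X; n_R = 6.84 − 3X; n_V = 2X.
Total moles n_T = 7.84 − 2X.
Kp = p_V^2 / (p_S p_R^3) with p_i = (n_i/n_T)·P.
At X = 0.826: the mole-fraction product g(X) = Π y_i^ν_i = 7.236. Since Kp = g(X)·P^{-2}, P = (g/Kp)^(1/2) = (7.236/0.148)^(1/2) = 6.99 atm.

P = 6.99 atm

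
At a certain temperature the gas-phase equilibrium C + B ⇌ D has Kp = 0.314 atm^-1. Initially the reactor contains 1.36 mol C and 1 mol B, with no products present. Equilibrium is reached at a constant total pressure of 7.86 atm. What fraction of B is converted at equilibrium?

X = 0.528

Let X = conversion of B (basis 1 mol B); extent of reaction ξ = X.
At extent ξ: n_C = 1.36 − X; n_B = 1 − X; n_D = X.
n_T = Σnᵢ = 2.36 − X.
Mole fractions y_i = n_i/n_T; Kp = p_D / (p_C p_B) with p_i = y_i·P.
Setting this equal to 0.314 atm^-1 and taking the physical root (0 < X < 1) gives X = 0.528.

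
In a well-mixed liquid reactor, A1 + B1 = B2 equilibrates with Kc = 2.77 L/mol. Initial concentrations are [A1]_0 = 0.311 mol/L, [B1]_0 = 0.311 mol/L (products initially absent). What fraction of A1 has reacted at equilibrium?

X = 0.357

Let X = conversion of A1; extent ξ = 0.311·X mol/L.
Concentrations: [A1] = 0.311 − 0.311X; [B1] = 0.311 − 0.311X; [B2] = 0.311X.
Kc = [B2] / ([A1] [B1]).
This equals 2.77 at X = 0.357 (the root in 0 < X < 1).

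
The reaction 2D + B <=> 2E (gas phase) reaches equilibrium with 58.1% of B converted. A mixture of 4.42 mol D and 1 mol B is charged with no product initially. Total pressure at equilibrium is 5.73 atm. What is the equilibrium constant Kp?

Basis: 1 mol B initially; let X = conversion of B. Extent ξ = X.
Mole table: n_D = 4.42 − 2X; n_B = 1 − X; n_E = 2X.
Summing: n_T = 5.42 − X.
At X = 0.581: n_D = 3.26, n_B = 0.419, n_E = 1.16, n_T = 4.84.
p_i = (n_i/n_T)·P. Kp = p_E^2 / (p_D^2 p_B) = 0.256 atm^-1.

Kp = 0.256 atm^-1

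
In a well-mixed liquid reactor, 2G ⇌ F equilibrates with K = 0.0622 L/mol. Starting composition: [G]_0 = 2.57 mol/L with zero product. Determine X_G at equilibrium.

Let X = conversion of G; extent ξ = 2.57X/2 mol/L.
Concentrations: [G] = 2.57 − 2.57X; [F] = 1.28X.
K = [F] / ([G]^2).
Setting equal to 0.0622 and solving for X on (0,1) gives X = 0.203.

X = 0.203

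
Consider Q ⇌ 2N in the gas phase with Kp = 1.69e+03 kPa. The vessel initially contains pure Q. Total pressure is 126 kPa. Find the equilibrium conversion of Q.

Take 1 mol Q as basis and let X be its fractional conversion, so ξ = X.
At extent ξ: n_Q = 1 − X; n_N = 2X.
Summing: n_T = 1 + X.
y_i = n_i/n_T, p_i = y_i·P. Kp = p_N^2 / (p_Q).
Substituting and setting equal to 1.69e+03 kPa gives a polynomial in X; the root in (0,1) is X = 0.878.

X = 0.878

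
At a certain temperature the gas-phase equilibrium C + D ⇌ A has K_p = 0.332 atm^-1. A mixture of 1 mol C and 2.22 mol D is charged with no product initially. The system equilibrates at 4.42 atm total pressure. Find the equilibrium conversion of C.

X = 0.482

Let X = conversion of C (basis 1 mol C); extent of reaction ξ = X.
Mole table: n_C = 1 − X; n_D = 2.22 − X; n_A = X.
Summing: n_T = 3.22 − X.
Mole fractions y_i = n_i/n_T; K_p = p_A / (p_C p_D) with p_i = y_i·P.
This yields a degree-2 equation in X; solving on (0,1), X = 0.482.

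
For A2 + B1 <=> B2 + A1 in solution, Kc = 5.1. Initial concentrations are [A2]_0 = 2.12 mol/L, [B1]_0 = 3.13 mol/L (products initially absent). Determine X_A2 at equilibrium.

X = 0.808

Let X = conversion of A2; extent ξ = 2.12·X mol/L.
Concentrations: [A2] = 2.12 − 2.12X; [B1] = 3.13 − 2.12X; [B2] = 2.12X; [A1] = 2.12X.
Kc = [B2] [A1] / ([A2] [B1]).
This equals 5.1 at X = 0.808 (the root in 0 < X < 1).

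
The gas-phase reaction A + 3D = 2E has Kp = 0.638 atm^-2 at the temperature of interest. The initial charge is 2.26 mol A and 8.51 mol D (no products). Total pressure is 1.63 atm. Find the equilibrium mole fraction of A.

y_A = 0.141

Take 2.26 mol A as basis and let X be its fractional conversion, so ξ = 2.26X.
Moles: n_A = 2.26 − 2.26X; n_D = 8.51 − 6.78X; n_E = 4.52X.
Total moles n_T = 10.8 − 4.52X.
Mole fractions y_i = n_i/n_T; Kp = p_E^2 / (p_A p_D^3) with p_i = y_i·P.
This yields a degree-4 equation in X; solving on (0,1), X = 0.459.
Then n_A = 1.22, n_T = 8.69, so y_A = 0.141.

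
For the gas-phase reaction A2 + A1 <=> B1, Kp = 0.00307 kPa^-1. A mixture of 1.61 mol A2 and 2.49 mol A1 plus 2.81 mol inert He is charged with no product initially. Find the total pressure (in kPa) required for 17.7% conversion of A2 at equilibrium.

Take 1.61 mol A2 as basis and let X be its fractional conversion, so ξ = 1.61X.
At extent ξ: n_A2 = 1.61 − 1.61X; n_A1 = 2.49 − 1.61X; n_B1 = 1.61X; n_I = 2.81 (inert).
Total moles n_T = 6.91 − 1.61X.
Kp = p_B1 / (p_A2 p_A1) with p_i = (n_i/n_T)·P.
At X = 0.177: the mole-fraction product g(X) = Π y_i^ν_i = 0.6462. Since Kp = g(X)·P^{-1}, P = (g/Kp)^(1/1) = (0.6462/0.00307)^(1/1) = 210 kPa.

P = 210 kPa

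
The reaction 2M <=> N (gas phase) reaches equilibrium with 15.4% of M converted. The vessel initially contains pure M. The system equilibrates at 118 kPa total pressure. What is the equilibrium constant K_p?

Basis: 1 mol M initially; let X = conversion of M. Extent ξ = 0.5X.
Moles: n_M = 1 − X; n_N = 0.5X.
Total moles n_T = 1 − 0.5X.
At X = 0.154: n_M = 0.846, n_N = 0.077, n_T = 0.923.
p_i = (n_i/n_T)·P. K_p = p_N / (p_M^2) = 0.000842 kPa^-1.

K_p = 0.000842 kPa^-1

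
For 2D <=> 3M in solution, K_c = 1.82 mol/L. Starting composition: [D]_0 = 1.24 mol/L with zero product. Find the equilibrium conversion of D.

Let X = conversion of D; extent ξ = 1.24X/2 mol/L.
Concentrations: [D] = 1.24 − 1.24X; [M] = 1.86X.
K_c = [M]^3 / ([D]^2).
This equals 1.82 at X = 0.486 (the root in 0 < X < 1).

X = 0.486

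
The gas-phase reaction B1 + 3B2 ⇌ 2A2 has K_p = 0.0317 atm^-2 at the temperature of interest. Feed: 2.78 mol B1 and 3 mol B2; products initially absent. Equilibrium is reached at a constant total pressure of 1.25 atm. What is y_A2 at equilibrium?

y_A2 = 0.050

Let X = conversion of B2 (basis 3 mol B2); extent of reaction ξ = X.
Species balance: n_B1 = 2.78 − X; n_B2 = 3 − 3X; n_A2 = 2X.
n_T = Σnᵢ = 5.78 − 2X.
With p_i = (n_i/n_T)P, K_p = p_A2^2 / (p_B1 p_B2^3).
Setting this equal to 0.0317 atm^-2 and taking the physical root (0 < X < 1) gives X = 0.137.
Then n_A2 = 0.274, n_T = 5.51, so y_A2 = 0.050.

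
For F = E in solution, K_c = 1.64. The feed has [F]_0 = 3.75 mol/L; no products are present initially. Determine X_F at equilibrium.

Let X = conversion of F; extent ξ = 3.75·X mol/L.
Concentrations: [F] = 3.75 − 3.75X; [E] = 3.75X.
K_c = [E] / ([F]).
Solving K_c = 1.64 for X ∈ (0,1): X = 0.621.

X = 0.621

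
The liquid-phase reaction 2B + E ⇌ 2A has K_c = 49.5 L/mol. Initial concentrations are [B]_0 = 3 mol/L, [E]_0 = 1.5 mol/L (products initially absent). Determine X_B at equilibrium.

Let X = conversion of B; extent ξ = 3X/2 mol/L.
Concentrations: [B] = 3 − 3X; [E] = 1.5 − 1.5X; [A] = 3X.
K_c = [A]^2 / ([B]^2 [E]).
This equals 49.5 at X = 0.796 (the root in 0 < X < 1).

X = 0.796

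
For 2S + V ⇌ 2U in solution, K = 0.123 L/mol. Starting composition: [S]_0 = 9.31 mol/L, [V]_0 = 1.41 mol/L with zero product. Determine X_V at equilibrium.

Let X = conversion of V; extent ξ = 1.41·X mol/L.
Concentrations: [S] = 9.31 − 2.82X; [V] = 1.41 − 1.41X; [U] = 2.82X.
K = [U]^2 / ([S]^2 [V]).
Solving K = 0.123 for X ∈ (0,1): X = 0.651.

X = 0.651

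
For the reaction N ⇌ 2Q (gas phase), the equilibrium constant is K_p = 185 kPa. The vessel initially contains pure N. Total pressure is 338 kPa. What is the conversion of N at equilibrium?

X = 0.347

Let X = conversion of N (basis 1 mol N); extent of reaction ξ = X.
Mole table: n_N = 1 − X; n_Q = 2X.
Summing: n_T = 1 + X.
Mole fractions y_i = n_i/n_T; K_p = p_Q^2 / (p_N) with p_i = y_i·P.
Setting this equal to 185 kPa and taking the physical root (0 < X < 1) gives X = 0.347.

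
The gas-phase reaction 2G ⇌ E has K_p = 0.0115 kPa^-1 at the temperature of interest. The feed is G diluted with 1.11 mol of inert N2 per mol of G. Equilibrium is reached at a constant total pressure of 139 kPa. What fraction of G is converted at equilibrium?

Let X = conversion of G (basis 1 mol G); extent of reaction ξ = 0.5X.
Species balance: n_G = 1 − X; n_E = 0.5X; n_I = 1.11 (inert).
Summing: n_T = 2.11 − 0.5X.
With p_i = (n_i/n_T)P, K_p = p_E / (p_G^2).
Equating to 0.0115 kPa^-1 and solving on 0 < X < 1: X = 0.473.

X = 0.473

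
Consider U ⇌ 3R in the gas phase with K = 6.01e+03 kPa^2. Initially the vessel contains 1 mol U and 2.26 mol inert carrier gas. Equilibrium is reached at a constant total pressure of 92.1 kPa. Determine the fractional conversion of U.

X = 0.595

Basis: 1 mol U initially; let X = conversion of U. Extent ξ = X.
At extent ξ: n_U = 1 − X; n_R = 3X; n_I = 2.26 (inert).
Total moles n_T = 3.26 + 2X.
y_i = n_i/n_T, p_i = y_i·P. K = p_R^3 / (p_U).
This yields a degree-3 equation in X; solving on (0,1), X = 0.595.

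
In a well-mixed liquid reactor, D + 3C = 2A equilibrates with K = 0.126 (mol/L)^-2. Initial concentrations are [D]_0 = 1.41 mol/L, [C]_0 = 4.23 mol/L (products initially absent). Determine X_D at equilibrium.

Let X = conversion of D; extent ξ = 1.41·X mol/L.
Concentrations: [D] = 1.41 − 1.41X; [C] = 4.23 − 4.23X; [A] = 2.82X.
K = [A]^2 / ([D] [C]^3).
Equating to 0.126 (mol/L)^-2: the physical root is X = 0.427.

X = 0.427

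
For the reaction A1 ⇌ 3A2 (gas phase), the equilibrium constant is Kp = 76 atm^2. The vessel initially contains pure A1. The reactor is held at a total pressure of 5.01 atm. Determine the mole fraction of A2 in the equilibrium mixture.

y_A2 = 0.819

Basis: 1 mol A1 initially; let X = conversion of A1. Extent ξ = X.
Species balance: n_A1 = 1 − X; n_A2 = 3X.
Total moles n_T = 1 + 2X.
y_i = n_i/n_T, p_i = y_i·P. Kp = p_A2^3 / (p_A1).
Substituting and setting equal to 76 atm^2 gives a polynomial in X; the root in (0,1) is X = 0.601.
Then n_A2 = 1.8, n_T = 2.2, so y_A2 = 0.819.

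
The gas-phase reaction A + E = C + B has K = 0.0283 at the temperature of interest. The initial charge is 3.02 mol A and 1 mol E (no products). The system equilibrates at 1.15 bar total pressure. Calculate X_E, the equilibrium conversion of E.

Basis: 1 mol E initially; let X = conversion of E. Extent ξ = X.
Species balance: n_A = 3.02 − X; n_E = 1 − X; n_C = X; n_B = X.
n_T stays at 4.02 (no change in mole number).
Mole fractions y_i = n_i/n_T; K = p_C p_B / (p_A p_E) with p_i = y_i·P.
Equating to 0.0283 and solving on 0 < X < 1: X = 0.244.

X = 0.244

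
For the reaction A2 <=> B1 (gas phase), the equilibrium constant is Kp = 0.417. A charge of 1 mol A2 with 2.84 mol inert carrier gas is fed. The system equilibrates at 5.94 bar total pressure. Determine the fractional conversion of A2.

X = 0.294

Basis: 1 mol A2 initially; let X = conversion of A2. Extent ξ = X.
Species balance: n_A2 = 1 − X; n_B1 = X; n_I = 2.84 (inert).
Since Δν = 0, n_T = 3.84 throughout.
With p_i = (n_i/n_T)P, Kp = p_B1 / (p_A2).
Equating to 0.417 and solving on 0 < X < 1: X = 0.294.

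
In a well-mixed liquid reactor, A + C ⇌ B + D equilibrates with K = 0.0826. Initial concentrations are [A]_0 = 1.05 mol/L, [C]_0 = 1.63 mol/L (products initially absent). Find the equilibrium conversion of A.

X = 0.276

Let X = conversion of A; extent ξ = 1.05·X mol/L.
Concentrations: [A] = 1.05 − 1.05X; [C] = 1.63 − 1.05X; [B] = 1.05X; [D] = 1.05X.
K = [B] [D] / ([A] [C]).
Equating to 0.0826: the physical root is X = 0.276.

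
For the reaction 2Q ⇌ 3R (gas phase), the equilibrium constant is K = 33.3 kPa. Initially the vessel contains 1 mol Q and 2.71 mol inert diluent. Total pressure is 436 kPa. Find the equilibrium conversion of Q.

X = 0.338

Basis: 1 mol Q initially; let X = conversion of Q. Extent ξ = 0.5X.
Species balance: n_Q = 1 − X; n_R = 1.5X; n_I = 2.71 (inert).
n_T = Σnᵢ = 3.71 + 0.5X.
y_i = n_i/n_T, p_i = y_i·P. K = p_R^3 / (p_Q^2).
Substituting and setting equal to 33.3 kPa gives a polynomial in X; the root in (0,1) is X = 0.338.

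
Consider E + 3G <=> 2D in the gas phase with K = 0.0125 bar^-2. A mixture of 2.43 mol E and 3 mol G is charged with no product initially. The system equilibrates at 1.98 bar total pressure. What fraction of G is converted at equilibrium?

X = 0.136

Let X = conversion of G (basis 3 mol G); extent of reaction ξ = X.
Species balance: n_E = 2.43 − X; n_G = 3 − 3X; n_D = 2X.
n_T = Σnᵢ = 5.43 − 2X.
With p_i = (n_i/n_T)P, K = p_D^2 / (p_E p_G^3).
Substituting and setting equal to 0.0125 bar^-2 gives a polynomial in X; the root in (0,1) is X = 0.136.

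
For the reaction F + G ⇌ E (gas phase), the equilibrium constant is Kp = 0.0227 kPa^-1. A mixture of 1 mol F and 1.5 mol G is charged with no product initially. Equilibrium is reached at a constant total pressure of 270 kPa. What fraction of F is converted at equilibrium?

X = 0.728

Take 1 mol F as basis and let X be its fractional conversion, so ξ = X.
Mole table: n_F = 1 − X; n_G = 1.5 − X; n_E = X.
Total moles n_T = 2.5 − X.
y_i = n_i/n_T, p_i = y_i·P. Kp = p_E / (p_F p_G).
This yields a degree-2 equation in X; solving on (0,1), X = 0.728.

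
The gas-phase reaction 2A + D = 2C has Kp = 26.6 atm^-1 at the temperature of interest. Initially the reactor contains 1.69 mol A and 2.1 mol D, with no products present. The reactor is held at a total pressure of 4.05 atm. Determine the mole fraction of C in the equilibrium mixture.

Let X = conversion of A (basis 1.69 mol A); extent of reaction ξ = 0.845X.
Species balance: n_A = 1.69 − 1.69X; n_D = 2.1 − 0.845X; n_C = 1.69X.
n_T = Σnᵢ = 3.79 − 0.845X.
y_i = n_i/n_T, p_i = y_i·P. Kp = p_C^2 / (p_A^2 p_D).
Substituting and setting equal to 26.6 atm^-1 gives a polynomial in X; the root in (0,1) is X = 0.874.
Then n_C = 1.48, n_T = 3.05, so y_C = 0.484.

y_C = 0.484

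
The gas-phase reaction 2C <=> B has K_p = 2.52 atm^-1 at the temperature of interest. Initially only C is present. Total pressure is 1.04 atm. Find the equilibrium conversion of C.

Basis: 1 mol C initially; let X = conversion of C. Extent ξ = 0.5X.
Species balance: n_C = 1 − X; n_B = 0.5X.
Total moles n_T = 1 − 0.5X.
y_i = n_i/n_T, p_i = y_i·P. K_p = p_B / (p_C^2).
This yields a degree-2 equation in X; solving on (0,1), X = 0.705.

X = 0.705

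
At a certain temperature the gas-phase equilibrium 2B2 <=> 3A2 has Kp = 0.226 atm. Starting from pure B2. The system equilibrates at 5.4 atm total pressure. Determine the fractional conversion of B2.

X = 0.205

Basis: 1 mol B2 initially; let X = conversion of B2. Extent ξ = 0.5X.
Mole table: n_B2 = 1 − X; n_A2 = 1.5X.
Summing: n_T = 1 + 0.5X.
Mole fractions y_i = n_i/n_T; Kp = p_A2^3 / (p_B2^2) with p_i = y_i·P.
Setting this equal to 0.226 atm and taking the physical root (0 < X < 1) gives X = 0.205.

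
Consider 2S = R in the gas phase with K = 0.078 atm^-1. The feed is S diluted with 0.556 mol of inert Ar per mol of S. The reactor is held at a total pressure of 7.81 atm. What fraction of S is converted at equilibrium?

X = 0.361

Let X = conversion of S (basis 1 mol S); extent of reaction ξ = 0.5X.
Mole table: n_S = 1 − X; n_R = 0.5X; n_I = 0.556 (inert).
Total moles n_T = 1.56 − 0.5X.
Mole fractions y_i = n_i/n_T; K = p_R / (p_S^2) with p_i = y_i·P.
Setting this equal to 0.078 atm^-1 and taking the physical root (0 < X < 1) gives X = 0.361.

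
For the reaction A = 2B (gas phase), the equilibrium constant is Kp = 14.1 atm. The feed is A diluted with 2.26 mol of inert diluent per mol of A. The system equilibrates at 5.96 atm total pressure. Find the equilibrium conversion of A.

Basis: 1 mol A initially; let X = conversion of A. Extent ξ = X.
Mole table: n_A = 1 − X; n_B = 2X; n_I = 2.26 (inert).
Summing: n_T = 3.26 + X.
y_i = n_i/n_T, p_i = y_i·P. Kp = p_B^2 / (p_A).
Substituting and setting equal to 14.1 atm gives a polynomial in X; the root in (0,1) is X = 0.758.

X = 0.758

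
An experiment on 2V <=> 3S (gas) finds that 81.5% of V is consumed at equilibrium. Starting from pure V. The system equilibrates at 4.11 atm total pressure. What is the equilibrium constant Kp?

Let X = conversion of V (basis 1 mol V); extent of reaction ξ = 0.5X.
At extent ξ: n_V = 1 − X; n_S = 1.5X.
Summing: n_T = 1 + 0.5X.
At X = 0.815: n_V = 0.185, n_S = 1.22, n_T = 1.41.
p_i = (n_i/n_T)·P. Kp = p_S^3 / (p_V^2) = 156 atm.

Kp = 156 atm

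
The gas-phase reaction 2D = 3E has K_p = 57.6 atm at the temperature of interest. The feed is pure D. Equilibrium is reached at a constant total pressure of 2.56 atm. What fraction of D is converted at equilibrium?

X = 0.775

Take 1 mol D as basis and let X be its fractional conversion, so ξ = 0.5X.
Mole table: n_D = 1 − X; n_E = 1.5X.
Total moles n_T = 1 + 0.5X.
Mole fractions y_i = n_i/n_T; K_p = p_E^3 / (p_D^2) with p_i = y_i·P.
This yields a degree-3 equation in X; solving on (0,1), X = 0.775.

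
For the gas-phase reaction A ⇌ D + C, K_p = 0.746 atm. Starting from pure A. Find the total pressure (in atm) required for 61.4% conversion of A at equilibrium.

P = 1.23 atm

Basis: 1 mol A initially; let X = conversion of A. Extent ξ = X.
At extent ξ: n_A = 1 − X; n_D = X; n_C = X.
Summing: n_T = 1 + X.
K_p = p_D p_C / (p_A) with p_i = (n_i/n_T)·P.
At X = 0.614: the mole-fraction product g(X) = Π y_i^ν_i = 0.6051. Since K_p = g(X)·P^{1}, P = (K_p/g)^(1/1) = (0.746/0.6051)^(1/1) = 1.23 atm.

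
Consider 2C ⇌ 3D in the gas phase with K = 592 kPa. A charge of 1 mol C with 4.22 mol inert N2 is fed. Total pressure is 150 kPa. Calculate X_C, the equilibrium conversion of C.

X = 0.747

Let X = conversion of C (basis 1 mol C); extent of reaction ξ = 0.5X.
Mole table: n_C = 1 − X; n_D = 1.5X; n_I = 4.22 (inert).
Total moles n_T = 5.22 + 0.5X.
With p_i = (n_i/n_T)P, K = p_D^3 / (p_C^2).
Substituting and setting equal to 592 kPa gives a polynomial in X; the root in (0,1) is X = 0.747.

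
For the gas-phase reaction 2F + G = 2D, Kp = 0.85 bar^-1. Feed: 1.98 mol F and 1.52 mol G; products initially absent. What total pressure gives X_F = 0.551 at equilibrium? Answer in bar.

Take 1.98 mol F as basis and let X be its fractional conversion, so ξ = 0.99X.
Moles: n_F = 1.98 − 1.98X; n_G = 1.52 − 0.99X; n_D = 1.98X.
Summing: n_T = 3.5 − 0.99X.
Kp = p_D^2 / (p_F^2 p_G) with p_i = (n_i/n_T)·P.
At X = 0.551: the mole-fraction product g(X) = Π y_i^ν_i = 4.566. Since Kp = g(X)·P^{-1}, P = (g/Kp)^(1/1) = (4.566/0.85)^(1/1) = 5.37 bar.

P = 5.37 bar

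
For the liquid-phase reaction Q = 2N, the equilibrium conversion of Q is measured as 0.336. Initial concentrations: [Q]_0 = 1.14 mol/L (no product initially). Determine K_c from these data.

Let X = conversion of Q.
Concentrations: [Q] = 1.14 − 1.14X; [N] = 2.28X.
At X = 0.336: [Q] = 0.757, [N] = 0.766.
K_c = [N]^2 / ([Q]) = 0.775 mol/L.

K_c = 0.775 mol/L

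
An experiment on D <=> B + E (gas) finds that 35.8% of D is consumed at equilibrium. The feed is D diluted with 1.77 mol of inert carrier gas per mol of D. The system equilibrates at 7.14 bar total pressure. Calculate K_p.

Let X = conversion of D (basis 1 mol D); extent of reaction ξ = X.
Mole table: n_D = 1 − X; n_B = X; n_E = X; n_I = 1.77 (inert).
Total moles n_T = 2.77 + X.
At X = 0.358: n_D = 0.642, n_B = 0.358, n_E = 0.358, n_T = 3.13.
p_i = (n_i/n_T)·P. K_p = p_B p_E / (p_D) = 0.456 bar.

K_p = 0.456 bar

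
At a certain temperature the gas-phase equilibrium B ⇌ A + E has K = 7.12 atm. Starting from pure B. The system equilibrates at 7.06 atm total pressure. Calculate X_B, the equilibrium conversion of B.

X = 0.709

Let X = conversion of B (basis 1 mol B); extent of reaction ξ = X.
At extent ξ: n_B = 1 − X; n_A = X; n_E = X.
n_T = Σnᵢ = 1 + X.
y_i = n_i/n_T, p_i = y_i·P. K = p_A p_E / (p_B).
Equating to 7.12 atm and solving on 0 < X < 1: X = 0.709.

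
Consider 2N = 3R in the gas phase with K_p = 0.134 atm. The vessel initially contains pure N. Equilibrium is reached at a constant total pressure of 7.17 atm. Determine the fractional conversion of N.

X = 0.161

Basis: 1 mol N initially; let X = conversion of N. Extent ξ = 0.5X.
Moles: n_N = 1 − X; n_R = 1.5X.
n_T = Σnᵢ = 1 + 0.5X.
With p_i = (n_i/n_T)P, K_p = p_R^3 / (p_N^2).
Equating to 0.134 atm and solving on 0 < X < 1: X = 0.161.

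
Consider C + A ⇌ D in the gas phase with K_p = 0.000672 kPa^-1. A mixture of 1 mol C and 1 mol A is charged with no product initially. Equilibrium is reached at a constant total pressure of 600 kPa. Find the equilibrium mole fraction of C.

y_C = 0.458

Take 1 mol C as basis and let X be its fractional conversion, so ξ = X.
Species balance: n_C = 1 − X; n_A = 1 − X; n_D = X.
Summing: n_T = 2 − X.
y_i = n_i/n_T, p_i = y_i·P. K_p = p_D / (p_C p_A).
Setting this equal to 0.000672 kPa^-1 and taking the physical root (0 < X < 1) gives X = 0.156.
Then n_C = 0.844, n_T = 1.84, so y_C = 0.458.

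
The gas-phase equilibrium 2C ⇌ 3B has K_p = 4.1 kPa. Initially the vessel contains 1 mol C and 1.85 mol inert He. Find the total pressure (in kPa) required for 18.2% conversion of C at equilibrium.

Take 1 mol C as basis and let X be its fractional conversion, so ξ = 0.5X.
Species balance: n_C = 1 − X; n_B = 1.5X; n_I = 1.85 (inert).
Summing: n_T = 2.85 + 0.5X.
K_p = p_B^3 / (p_C^2) with p_i = (n_i/n_T)·P.
At X = 0.182: the mole-fraction product g(X) = Π y_i^ν_i = 0.01034. Since K_p = g(X)·P^{1}, P = (K_p/g)^(1/1) = (4.1/0.01034)^(1/1) = 397 kPa.

P = 397 kPa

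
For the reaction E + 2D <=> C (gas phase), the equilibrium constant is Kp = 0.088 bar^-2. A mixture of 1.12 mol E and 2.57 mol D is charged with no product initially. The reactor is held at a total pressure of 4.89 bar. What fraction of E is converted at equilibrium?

X = 0.424

Take 1.12 mol E as basis and let X be its fractional conversion, so ξ = 1.12X.
Moles: n_E = 1.12 − 1.12X; n_D = 2.57 − 2.24X; n_C = 1.12X.
Summing: n_T = 3.69 − 2.24X.
With p_i = (n_i/n_T)P, Kp = p_C / (p_E p_D^2).
Setting this equal to 0.088 bar^-2 and taking the physical root (0 < X < 1) gives X = 0.424.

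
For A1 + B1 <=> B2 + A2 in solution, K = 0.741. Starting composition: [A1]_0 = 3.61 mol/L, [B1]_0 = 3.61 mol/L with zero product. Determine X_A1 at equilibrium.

Let X = conversion of A1; extent ξ = 3.61·X mol/L.
Concentrations: [A1] = 3.61 − 3.61X; [B1] = 3.61 − 3.61X; [B2] = 3.61X; [A2] = 3.61X.
K = [B2] [A2] / ([A1] [B1]).
Solving K = 0.741 for X ∈ (0,1): X = 0.463.

X = 0.463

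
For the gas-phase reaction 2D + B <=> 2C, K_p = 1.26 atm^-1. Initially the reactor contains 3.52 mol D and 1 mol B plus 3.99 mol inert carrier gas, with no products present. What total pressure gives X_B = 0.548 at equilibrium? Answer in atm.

P = 2.86 atm

Let X = conversion of B (basis 1 mol B); extent of reaction ξ = X.
At extent ξ: n_D = 3.52 − 2X; n_B = 1 − X; n_C = 2X; n_I = 3.99 (inert).
Summing: n_T = 8.51 − X.
K_p = p_C^2 / (p_D^2 p_B) with p_i = (n_i/n_T)·P.
At X = 0.548: the mole-fraction product g(X) = Π y_i^ν_i = 3.601. Since K_p = g(X)·P^{-1}, P = (g/K_p)^(1/1) = (3.601/1.26)^(1/1) = 2.86 atm.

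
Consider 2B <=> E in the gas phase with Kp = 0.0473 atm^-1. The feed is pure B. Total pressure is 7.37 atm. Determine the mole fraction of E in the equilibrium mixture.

Basis: 1 mol B initially; let X = conversion of B. Extent ξ = 0.5X.
Species balance: n_B = 1 − X; n_E = 0.5X.
Summing: n_T = 1 − 0.5X.
y_i = n_i/n_T, p_i = y_i·P. Kp = p_E / (p_B^2).
Setting this equal to 0.0473 atm^-1 and taking the physical root (0 < X < 1) gives X = 0.354.
Then n_E = 0.177, n_T = 0.823, so y_E = 0.215.

y_E = 0.215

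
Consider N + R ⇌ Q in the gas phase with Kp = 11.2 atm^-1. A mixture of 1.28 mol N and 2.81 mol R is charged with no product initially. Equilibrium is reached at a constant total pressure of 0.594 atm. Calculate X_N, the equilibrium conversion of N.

X = 0.795

Let X = conversion of N (basis 1.28 mol N); extent of reaction ξ = 1.28X.
Moles: n_N = 1.28 − 1.28X; n_R = 2.81 − 1.28X; n_Q = 1.28X.
n_T = Σnᵢ = 4.09 − 1.28X.
With p_i = (n_i/n_T)P, Kp = p_Q / (p_N p_R).
Equating to 11.2 atm^-1 and solving on 0 < X < 1: X = 0.795.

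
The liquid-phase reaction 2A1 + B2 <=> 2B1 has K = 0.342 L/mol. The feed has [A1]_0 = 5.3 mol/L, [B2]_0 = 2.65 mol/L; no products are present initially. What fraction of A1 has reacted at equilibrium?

Let X = conversion of A1; extent ξ = 5.3X/2 mol/L.
Concentrations: [A1] = 5.3 − 5.3X; [B2] = 2.65 − 2.65X; [B1] = 5.3X.
K = [B1]^2 / ([A1]^2 [B2]).
Solving K = 0.342 for X ∈ (0,1): X = 0.420.

X = 0.420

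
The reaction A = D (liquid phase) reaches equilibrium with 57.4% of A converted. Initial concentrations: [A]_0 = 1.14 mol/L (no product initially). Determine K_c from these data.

Let X = conversion of A.
Concentrations: [A] = 1.14 − 1.14X; [D] = 1.14X.
At X = 0.574: [A] = 0.486, [D] = 0.654.
K_c = [D] / ([A]) = 1.35.

K_c = 1.35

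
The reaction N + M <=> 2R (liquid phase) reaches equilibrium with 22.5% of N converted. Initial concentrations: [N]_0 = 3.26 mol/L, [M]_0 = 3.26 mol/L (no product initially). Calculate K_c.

Let X = conversion of N.
Concentrations: [N] = 3.26 − 3.26X; [M] = 3.26 − 3.26X; [R] = 6.52X.
At X = 0.225: [N] = 2.53, [M] = 2.53, [R] = 1.47.
K_c = [R]^2 / ([N] [M]) = 0.337.

K_c = 0.337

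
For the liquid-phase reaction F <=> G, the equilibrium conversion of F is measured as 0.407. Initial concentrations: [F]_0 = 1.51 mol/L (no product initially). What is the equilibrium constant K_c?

K_c = 0.686

Let X = conversion of F.
Concentrations: [F] = 1.51 − 1.51X; [G] = 1.51X.
At X = 0.407: [F] = 0.895, [G] = 0.615.
K_c = [G] / ([F]) = 0.686.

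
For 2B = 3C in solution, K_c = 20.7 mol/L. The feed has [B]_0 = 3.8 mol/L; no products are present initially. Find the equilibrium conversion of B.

Let X = conversion of B; extent ξ = 3.8X/2 mol/L.
Concentrations: [B] = 3.8 − 3.8X; [C] = 5.7X.
K_c = [C]^3 / ([B]^2).
Solving K_c = 20.7 for X ∈ (0,1): X = 0.618.

X = 0.618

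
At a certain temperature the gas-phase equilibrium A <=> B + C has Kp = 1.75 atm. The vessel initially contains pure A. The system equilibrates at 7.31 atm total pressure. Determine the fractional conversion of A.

Take 1 mol A as basis and let X be its fractional conversion, so ξ = X.
At extent ξ: n_A = 1 − X; n_B = X; n_C = X.
Summing: n_T = 1 + X.
Mole fractions y_i = n_i/n_T; Kp = p_B p_C / (p_A) with p_i = y_i·P.
This yields a degree-2 equation in X; solving on (0,1), X = 0.439.

X = 0.439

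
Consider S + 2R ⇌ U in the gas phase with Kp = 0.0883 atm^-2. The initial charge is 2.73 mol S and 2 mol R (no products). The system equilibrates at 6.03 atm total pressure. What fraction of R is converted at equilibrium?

Let X = conversion of R (basis 2 mol R); extent of reaction ξ = X.
Moles: n_S = 2.73 − X; n_R = 2 − 2X; n_U = X.
n_T = Σnᵢ = 4.73 − 2X.
Mole fractions y_i = n_i/n_T; Kp = p_U / (p_S p_R^2) with p_i = y_i·P.
Equating to 0.0883 atm^-2 and solving on 0 < X < 1: X = 0.505.

X = 0.505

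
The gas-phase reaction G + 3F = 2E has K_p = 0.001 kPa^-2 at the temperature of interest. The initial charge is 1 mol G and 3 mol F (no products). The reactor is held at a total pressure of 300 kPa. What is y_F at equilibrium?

y_F = 0.323

Basis: 1 mol G initially; let X = conversion of G. Extent ξ = X.
Mole table: n_G = 1 − X; n_F = 3 − 3X; n_E = 2X.
Total moles n_T = 4 − 2X.
Mole fractions y_i = n_i/n_T; K_p = p_E^2 / (p_G p_F^3) with p_i = y_i·P.
Substituting and setting equal to 0.001 kPa^-2 gives a polynomial in X; the root in (0,1) is X = 0.726.
Then n_F = 0.822, n_T = 2.55, so y_F = 0.323.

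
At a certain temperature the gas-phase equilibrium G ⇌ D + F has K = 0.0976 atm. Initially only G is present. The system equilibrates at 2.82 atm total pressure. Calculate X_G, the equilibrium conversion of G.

X = 0.183

Basis: 1 mol G initially; let X = conversion of G. Extent ξ = X.
Mole table: n_G = 1 − X; n_D = X; n_F = X.
n_T = Σnᵢ = 1 + X.
y_i = n_i/n_T, p_i = y_i·P. K = p_D p_F / (p_G).
Equating to 0.0976 atm and solving on 0 < X < 1: X = 0.183.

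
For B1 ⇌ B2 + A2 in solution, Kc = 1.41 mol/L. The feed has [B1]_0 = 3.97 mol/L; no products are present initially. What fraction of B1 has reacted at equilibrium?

X = 0.444

Let X = conversion of B1; extent ξ = 3.97·X mol/L.
Concentrations: [B1] = 3.97 − 3.97X; [B2] = 3.97X; [A2] = 3.97X.
Kc = [B2] [A2] / ([B1]).
Setting equal to 1.41 and solving for X on (0,1) gives X = 0.444.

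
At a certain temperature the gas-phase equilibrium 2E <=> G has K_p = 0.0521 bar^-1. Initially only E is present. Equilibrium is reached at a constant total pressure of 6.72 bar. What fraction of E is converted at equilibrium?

X = 0.355

Basis: 1 mol E initially; let X = conversion of E. Extent ξ = 0.5X.
Mole table: n_E = 1 − X; n_G = 0.5X.
Total moles n_T = 1 − 0.5X.
Mole fractions y_i = n_i/n_T; K_p = p_G / (p_E^2) with p_i = y_i·P.
This yields a degree-2 equation in X; solving on (0,1), X = 0.355.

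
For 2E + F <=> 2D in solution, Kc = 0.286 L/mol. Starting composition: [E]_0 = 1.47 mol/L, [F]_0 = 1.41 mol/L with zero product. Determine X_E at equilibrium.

X = 0.364

Let X = conversion of E; extent ξ = 1.47X/2 mol/L.
Concentrations: [E] = 1.47 − 1.47X; [F] = 1.41 − 0.735X; [D] = 1.47X.
Kc = [D]^2 / ([E]^2 [F]).
Solving Kc = 0.286 for X ∈ (0,1): X = 0.364.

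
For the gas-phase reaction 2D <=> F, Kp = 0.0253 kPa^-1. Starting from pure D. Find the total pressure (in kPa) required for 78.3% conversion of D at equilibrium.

Basis: 1 mol D initially; let X = conversion of D. Extent ξ = 0.5X.
Mole table: n_D = 1 − X; n_F = 0.5X.
n_T = Σnᵢ = 1 − 0.5X.
Kp = p_F / (p_D^2) with p_i = (n_i/n_T)·P.
At X = 0.783: the mole-fraction product g(X) = Π y_i^ν_i = 5.059. Since Kp = g(X)·P^{-1}, P = (g/Kp)^(1/1) = (5.059/0.0253)^(1/1) = 200 kPa.

P = 200 kPa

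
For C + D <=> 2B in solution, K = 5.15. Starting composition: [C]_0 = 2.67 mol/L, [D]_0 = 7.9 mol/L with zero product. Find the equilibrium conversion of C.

Let X = conversion of C; extent ξ = 2.67·X mol/L.
Concentrations: [C] = 2.67 − 2.67X; [D] = 7.9 − 2.67X; [B] = 5.34X.
K = [B]^2 / ([C] [D]).
Equating to 5.15: the physical root is X = 0.782.

X = 0.782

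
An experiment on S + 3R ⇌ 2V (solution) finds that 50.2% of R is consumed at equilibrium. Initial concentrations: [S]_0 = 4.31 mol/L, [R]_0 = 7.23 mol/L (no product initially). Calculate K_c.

Let X = conversion of R.
Concentrations: [S] = 4.31 − 2.41X; [R] = 7.23 − 7.23X; [V] = 4.82X.
At X = 0.502: [S] = 3.1, [R] = 3.6, [V] = 2.42.
K_c = [V]^2 / ([S] [R]^3) = 0.0405 (mol/L)^-2.

K_c = 0.0405 (mol/L)^-2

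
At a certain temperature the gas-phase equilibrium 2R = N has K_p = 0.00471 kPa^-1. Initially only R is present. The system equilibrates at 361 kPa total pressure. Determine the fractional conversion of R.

X = 0.642

Basis: 1 mol R initially; let X = conversion of R. Extent ξ = 0.5X.
Moles: n_R = 1 − X; n_N = 0.5X.
Total moles n_T = 1 − 0.5X.
With p_i = (n_i/n_T)P, K_p = p_N / (p_R^2).
Equating to 0.00471 kPa^-1 and solving on 0 < X < 1: X = 0.642.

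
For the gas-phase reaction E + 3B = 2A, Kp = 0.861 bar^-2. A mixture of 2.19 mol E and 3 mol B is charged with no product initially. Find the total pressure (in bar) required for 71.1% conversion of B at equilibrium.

P = 5.88 bar

Take 3 mol B as basis and let X be its fractional conversion, so ξ = X.
Moles: n_E = 2.19 − X; n_B = 3 − 3X; n_A = 2X.
Total moles n_T = 5.19 − 2X.
Kp = p_A^2 / (p_E p_B^3) with p_i = (n_i/n_T)·P.
At X = 0.711: the mole-fraction product g(X) = Π y_i^ν_i = 29.78. Since Kp = g(X)·P^{-2}, P = (g/Kp)^(1/2) = (29.78/0.861)^(1/2) = 5.88 bar.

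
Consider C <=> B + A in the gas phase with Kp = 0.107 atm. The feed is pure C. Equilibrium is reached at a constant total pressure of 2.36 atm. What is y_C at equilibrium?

y_C = 0.655

Take 1 mol C as basis and let X be its fractional conversion, so ξ = X.
Moles: n_C = 1 − X; n_B = X; n_A = X.
Total moles n_T = 1 + X.
With p_i = (n_i/n_T)P, Kp = p_B p_A / (p_C).
Substituting and setting equal to 0.107 atm gives a polynomial in X; the root in (0,1) is X = 0.208.
Then n_C = 0.792, n_T = 1.21, so y_C = 0.655.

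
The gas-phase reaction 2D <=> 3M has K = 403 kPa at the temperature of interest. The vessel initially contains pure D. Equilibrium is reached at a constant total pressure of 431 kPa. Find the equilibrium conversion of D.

Let X = conversion of D (basis 1 mol D); extent of reaction ξ = 0.5X.
Mole table: n_D = 1 − X; n_M = 1.5X.
Summing: n_T = 1 + 0.5X.
With p_i = (n_i/n_T)P, K = p_M^3 / (p_D^2).
This yields a degree-3 equation in X; solving on (0,1), X = 0.462.

X = 0.462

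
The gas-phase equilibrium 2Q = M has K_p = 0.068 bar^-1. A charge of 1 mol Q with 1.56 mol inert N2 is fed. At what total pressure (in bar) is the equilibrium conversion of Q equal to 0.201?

Let X = conversion of Q (basis 1 mol Q); extent of reaction ξ = 0.5X.
Species balance: n_Q = 1 − X; n_M = 0.5X; n_I = 1.56 (inert).
n_T = Σnᵢ = 2.56 − 0.5X.
K_p = p_M / (p_Q^2) with p_i = (n_i/n_T)·P.
At X = 0.201: the mole-fraction product g(X) = Π y_i^ν_i = 0.3872. Since K_p = g(X)·P^{-1}, P = (g/K_p)^(1/1) = (0.3872/0.068)^(1/1) = 5.69 bar.

P = 5.69 bar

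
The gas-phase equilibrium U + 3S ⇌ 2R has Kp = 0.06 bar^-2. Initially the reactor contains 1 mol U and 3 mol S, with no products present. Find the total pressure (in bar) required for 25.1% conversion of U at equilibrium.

P = 2.46 bar

Take 1 mol U as basis and let X be its fractional conversion, so ξ = X.
Mole table: n_U = 1 − X; n_S = 3 − 3X; n_R = 2X.
Total moles n_T = 4 − 2X.
Kp = p_R^2 / (p_U p_S^3) with p_i = (n_i/n_T)·P.
At X = 0.251: the mole-fraction product g(X) = Π y_i^ν_i = 0.3629. Since Kp = g(X)·P^{-2}, P = (g/Kp)^(1/2) = (0.3629/0.06)^(1/2) = 2.46 bar.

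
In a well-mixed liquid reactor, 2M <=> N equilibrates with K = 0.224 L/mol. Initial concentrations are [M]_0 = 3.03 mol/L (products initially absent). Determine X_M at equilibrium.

Let X = conversion of M; extent ξ = 3.03X/2 mol/L.
Concentrations: [M] = 3.03 − 3.03X; [N] = 1.51X.
K = [N] / ([M]^2).
Solving K = 0.224 for X ∈ (0,1): X = 0.434.

X = 0.434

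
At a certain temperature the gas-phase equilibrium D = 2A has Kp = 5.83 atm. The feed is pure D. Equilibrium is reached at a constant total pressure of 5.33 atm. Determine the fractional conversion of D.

Take 1 mol D as basis and let X be its fractional conversion, so ξ = X.
At extent ξ: n_D = 1 − X; n_A = 2X.
Summing: n_T = 1 + X.
y_i = n_i/n_T, p_i = y_i·P. Kp = p_A^2 / (p_D).
Substituting and setting equal to 5.83 atm gives a polynomial in X; the root in (0,1) is X = 0.463.

X = 0.463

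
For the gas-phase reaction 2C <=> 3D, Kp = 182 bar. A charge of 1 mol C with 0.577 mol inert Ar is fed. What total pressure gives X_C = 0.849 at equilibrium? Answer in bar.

P = 4.02 bar

Take 1 mol C as basis and let X be its fractional conversion, so ξ = 0.5X.
Moles: n_C = 1 − X; n_D = 1.5X; n_I = 0.577 (inert).
Summing: n_T = 1.58 + 0.5X.
Kp = p_D^3 / (p_C^2) with p_i = (n_i/n_T)·P.
At X = 0.849: the mole-fraction product g(X) = Π y_i^ν_i = 45.26. Since Kp = g(X)·P^{1}, P = (Kp/g)^(1/1) = (182/45.26)^(1/1) = 4.02 bar.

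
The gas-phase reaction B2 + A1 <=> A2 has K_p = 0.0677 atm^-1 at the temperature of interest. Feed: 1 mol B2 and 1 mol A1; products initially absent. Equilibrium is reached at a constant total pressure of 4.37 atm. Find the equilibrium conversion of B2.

Basis: 1 mol B2 initially; let X = conversion of B2. Extent ξ = X.
Species balance: n_B2 = 1 − X; n_A1 = 1 − X; n_A2 = X.
n_T = Σnᵢ = 2 − X.
y_i = n_i/n_T, p_i = y_i·P. K_p = p_A2 / (p_B2 p_A1).
Equating to 0.0677 atm^-1 and solving on 0 < X < 1: X = 0.122.

X = 0.122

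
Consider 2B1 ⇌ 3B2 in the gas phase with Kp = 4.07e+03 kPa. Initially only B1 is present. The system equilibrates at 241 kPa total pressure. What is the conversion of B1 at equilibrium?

X = 0.752

Basis: 1 mol B1 initially; let X = conversion of B1. Extent ξ = 0.5X.
At extent ξ: n_B1 = 1 − X; n_B2 = 1.5X.
n_T = Σnᵢ = 1 + 0.5X.
y_i = n_i/n_T, p_i = y_i·P. Kp = p_B2^3 / (p_B1^2).
Setting this equal to 4.07e+03 kPa and taking the physical root (0 < X < 1) gives X = 0.752.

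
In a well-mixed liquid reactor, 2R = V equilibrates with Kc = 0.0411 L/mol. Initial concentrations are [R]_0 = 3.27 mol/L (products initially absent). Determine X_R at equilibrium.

Let X = conversion of R; extent ξ = 3.27X/2 mol/L.
Concentrations: [R] = 3.27 − 3.27X; [V] = 1.64X.
Kc = [V] / ([R]^2).
Equating to 0.0411 L/mol: the physical root is X = 0.181.

X = 0.181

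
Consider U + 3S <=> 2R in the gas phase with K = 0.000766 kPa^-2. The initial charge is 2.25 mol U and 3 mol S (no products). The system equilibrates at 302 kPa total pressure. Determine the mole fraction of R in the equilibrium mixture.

y_R = 0.417

Basis: 3 mol S initially; let X = conversion of S. Extent ξ = X.
Mole table: n_U = 2.25 − X; n_S = 3 − 3X; n_R = 2X.
Total moles n_T = 5.25 − 2X.
y_i = n_i/n_T, p_i = y_i·P. K = p_R^2 / (p_U p_S^3).
Setting this equal to 0.000766 kPa^-2 and taking the physical root (0 < X < 1) gives X = 0.773.
Then n_R = 1.55, n_T = 3.7, so y_R = 0.417.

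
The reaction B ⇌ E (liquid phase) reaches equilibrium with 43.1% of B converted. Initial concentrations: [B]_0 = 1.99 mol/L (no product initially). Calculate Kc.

Let X = conversion of B.
Concentrations: [B] = 1.99 − 1.99X; [E] = 1.99X.
At X = 0.431: [B] = 1.13, [E] = 0.858.
Kc = [E] / ([B]) = 0.757.

Kc = 0.757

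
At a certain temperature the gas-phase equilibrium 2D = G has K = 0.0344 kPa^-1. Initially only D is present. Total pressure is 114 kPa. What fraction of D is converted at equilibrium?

X = 0.755

Take 1 mol D as basis and let X be its fractional conversion, so ξ = 0.5X.
At extent ξ: n_D = 1 − X; n_G = 0.5X.
Summing: n_T = 1 − 0.5X.
Mole fractions y_i = n_i/n_T; K = p_G / (p_D^2) with p_i = y_i·P.
Substituting and setting equal to 0.0344 kPa^-1 gives a polynomial in X; the root in (0,1) is X = 0.755.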